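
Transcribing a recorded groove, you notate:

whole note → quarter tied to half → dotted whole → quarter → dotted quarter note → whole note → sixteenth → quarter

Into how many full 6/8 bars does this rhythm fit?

6

One bar of 6/8 = 12 sixteenth notes.
Each duration in sixteenth notes: whole note = 16; quarter tied to half (quarter + half) = 12; dotted whole = 24; quarter = 4; dotted quarter note = 6; whole note = 16; sixteenth = 1; quarter = 4.
Sum: 16 + 12 + 24 + 4 + 6 + 16 + 1 + 4 = 83.
83 ÷ 12 = 6 complete bars with 11 left over.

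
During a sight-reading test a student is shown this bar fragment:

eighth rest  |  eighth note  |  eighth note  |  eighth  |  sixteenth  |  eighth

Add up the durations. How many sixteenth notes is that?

11

In sixteenth notes: eighth rest = 2; eighth note = 2; eighth note = 2; eighth = 2; sixteenth = 1; eighth = 2.
Sum: 2 + 2 + 2 + 2 + 1 + 2 = 11 sixteenth notes.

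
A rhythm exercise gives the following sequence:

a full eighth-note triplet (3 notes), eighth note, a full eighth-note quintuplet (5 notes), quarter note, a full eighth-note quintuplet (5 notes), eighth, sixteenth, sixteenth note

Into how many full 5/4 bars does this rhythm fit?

1

One bar of 5/4 = 20 sixteenth notes.
Convert each value to sixteenth notes: a full eighth-note triplet (3 notes) (three triplet eighths span one quarter) = 4; eighth note = 2; a full eighth-note quintuplet (5 notes) (five quintuplet eighths span one half) = 8; quarter note = 4; a full eighth-note quintuplet (5 notes) (five quintuplet eighths span one half) = 8; eighth = 2; sixteenth = 1; sixteenth note = 1.
Adding: 4 + 2 + 8 + 4 + 8 + 2 + 1 + 1 = 30.
30 ÷ 20 = 1 complete bar with 10 left over.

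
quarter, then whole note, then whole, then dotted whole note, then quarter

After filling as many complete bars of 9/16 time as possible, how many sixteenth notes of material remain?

1

One bar of 9/16 = 9 sixteenth notes.
Each duration in sixteenth notes: quarter = 4; whole note = 16; whole = 16; dotted whole note = 24; quarter = 4.
Adding: 4 + 16 + 16 + 24 + 4 = 64.
64 ÷ 9 = 7 complete bars with 1 sixteenth note remaining.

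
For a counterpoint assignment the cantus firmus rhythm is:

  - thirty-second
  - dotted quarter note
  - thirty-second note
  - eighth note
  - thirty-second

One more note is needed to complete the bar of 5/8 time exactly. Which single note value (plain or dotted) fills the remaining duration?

The bar of 5/8 = 20 thirty-second notes.
Each duration in thirty-second notes: thirty-second = 1; dotted quarter note = 12; thirty-second note = 1; eighth note = 4; thirty-second = 1.
Total: 1 + 12 + 1 + 4 + 1 = 19.
Remaining: 20 − 19 = 1 thirty-second note, which is a thirty-second note.

thirty-second note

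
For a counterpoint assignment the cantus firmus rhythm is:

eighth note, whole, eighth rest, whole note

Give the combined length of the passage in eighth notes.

Convert each value to eighth notes: eighth note = 1; whole = 8; eighth rest = 1; whole note = 8.
Sum: 1 + 8 + 1 + 8 = 18 eighth notes.

18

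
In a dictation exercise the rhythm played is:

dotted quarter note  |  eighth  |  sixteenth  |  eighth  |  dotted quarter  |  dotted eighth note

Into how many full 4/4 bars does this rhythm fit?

1

One bar of 4/4 = 16 sixteenth notes.
Each duration in sixteenth notes: dotted quarter note = 6; eighth = 2; sixteenth = 1; eighth = 2; dotted quarter = 6; dotted eighth note = 3.
Total: 6 + 2 + 1 + 2 + 6 + 3 = 20.
20 ÷ 16 = 1 complete bar with 4 left over.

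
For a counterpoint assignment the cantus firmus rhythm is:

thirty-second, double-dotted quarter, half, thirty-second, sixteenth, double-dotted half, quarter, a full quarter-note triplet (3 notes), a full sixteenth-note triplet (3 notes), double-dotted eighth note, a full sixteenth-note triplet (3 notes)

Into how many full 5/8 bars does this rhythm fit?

5

One bar of 5/8 = 20 thirty-second notes.
Each duration in thirty-second notes: thirty-second = 1; double-dotted quarter = 14; half = 16; thirty-second = 1; sixteenth = 2; double-dotted half = 28; quarter = 8; a full quarter-note triplet (3 notes) (three triplet quarters span one half) = 16; a full sixteenth-note triplet (3 notes) (three triplet sixteenths span one eighth) = 4; double-dotted eighth note = 7; a full sixteenth-note triplet (3 notes) (three triplet sixteenths span one eighth) = 4.
Altogether 1 + 14 + 16 + 1 + 2 + 28 + 8 + 16 + 4 + 7 + 4 = 101.
101 ÷ 20 = 5 complete bars with 1 left over.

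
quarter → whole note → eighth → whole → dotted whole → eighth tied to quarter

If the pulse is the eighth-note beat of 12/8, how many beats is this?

One eighth-note beat = 2 sixteenth notes.
Working in sixteenth notes: quarter = 4; whole note = 16; eighth = 2; whole = 16; dotted whole = 24; eighth tied to quarter (eighth + quarter) = 6.
Altogether 4 + 16 + 2 + 16 + 24 + 6 = 68.
68 ÷ 2 = 34 beats.

34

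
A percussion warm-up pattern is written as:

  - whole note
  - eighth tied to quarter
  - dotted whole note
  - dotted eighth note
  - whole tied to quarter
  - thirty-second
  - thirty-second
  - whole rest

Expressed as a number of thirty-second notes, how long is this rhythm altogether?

In thirty-second notes: whole note = 32; eighth tied to quarter (eighth + quarter) = 12; dotted whole note = 48; dotted eighth note = 6; whole tied to quarter (whole + quarter) = 40; thirty-second = 1; thirty-second = 1; whole rest = 32.
Sum: 32 + 12 + 48 + 6 + 40 + 1 + 1 + 32 = 172 thirty-second notes.

172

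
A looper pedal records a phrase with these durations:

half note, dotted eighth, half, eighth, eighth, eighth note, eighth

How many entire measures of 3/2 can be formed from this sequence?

1

One bar of 3/2 = 24 sixteenth notes.
In sixteenth notes: half note = 8; dotted eighth = 3; half = 8; eighth = 2; eighth = 2; eighth note = 2; eighth = 2.
Sum: 8 + 3 + 8 + 2 + 2 + 2 + 2 = 27.
27 ÷ 24 = 1 complete bar with 3 left over.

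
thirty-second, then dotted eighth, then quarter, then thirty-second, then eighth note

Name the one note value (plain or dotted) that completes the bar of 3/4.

eighth note

The bar of 3/4 = 24 thirty-second notes.
Express everything in thirty-second notes: thirty-second = 1; dotted eighth = 6; quarter = 8; thirty-second = 1; eighth note = 4.
Sum: 1 + 6 + 8 + 1 + 4 = 20.
Remaining: 24 − 20 = 4 thirty-second notes, which is a eighth note.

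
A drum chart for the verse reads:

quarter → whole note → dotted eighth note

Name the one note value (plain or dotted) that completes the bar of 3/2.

The bar of 3/2 = 24 sixteenth notes.
Convert each value to sixteenth notes: quarter = 4; whole note = 16; dotted eighth note = 3.
Adding: 4 + 16 + 3 = 23.
Remaining: 24 − 23 = 1 sixteenth note, which is a sixteenth note.

sixteenth note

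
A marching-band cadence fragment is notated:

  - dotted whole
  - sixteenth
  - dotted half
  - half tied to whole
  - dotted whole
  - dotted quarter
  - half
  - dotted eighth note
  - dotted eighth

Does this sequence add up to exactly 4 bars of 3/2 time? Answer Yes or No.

One bar of 3/2 = 24 sixteenth notes, so 4 bars = 96.
Convert each value to sixteenth notes: dotted whole = 24; sixteenth = 1; dotted half = 12; half tied to whole (half + whole) = 24; dotted whole = 24; dotted quarter = 6; half = 8; dotted eighth note = 3; dotted eighth = 3.
Adding: 24 + 1 + 12 + 24 + 24 + 6 + 8 + 3 + 3 = 105.
105 exceeds 96, so the answer is No.

No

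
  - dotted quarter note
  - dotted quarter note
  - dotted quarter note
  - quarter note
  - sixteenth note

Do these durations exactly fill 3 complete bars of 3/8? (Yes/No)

No

One bar of 3/8 = 6 sixteenth notes, so 3 bars = 18.
Express everything in sixteenth notes: dotted quarter note = 6; dotted quarter note = 6; dotted quarter note = 6; quarter note = 4; sixteenth note = 1.
Altogether 6 + 6 + 6 + 4 + 1 = 23.
23 exceeds 18, so the answer is No.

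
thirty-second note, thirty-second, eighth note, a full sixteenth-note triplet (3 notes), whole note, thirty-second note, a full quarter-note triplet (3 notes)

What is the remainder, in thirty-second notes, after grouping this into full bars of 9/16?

One bar of 9/16 = 18 thirty-second notes.
In thirty-second notes: thirty-second note = 1; thirty-second = 1; eighth note = 4; a full sixteenth-note triplet (3 notes) (three triplet sixteenths span one eighth) = 4; whole note = 32; thirty-second note = 1; a full quarter-note triplet (3 notes) (three triplet quarters span one half) = 16.
Total: 1 + 1 + 4 + 4 + 32 + 1 + 16 = 59.
59 ÷ 18 = 3 complete bars with 5 thirty-second notes remaining.

5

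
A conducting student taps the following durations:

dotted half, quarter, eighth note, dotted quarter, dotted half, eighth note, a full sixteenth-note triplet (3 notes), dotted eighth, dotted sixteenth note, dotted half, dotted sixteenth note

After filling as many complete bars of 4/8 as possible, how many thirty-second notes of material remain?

4

One bar of 4/8 = 16 thirty-second notes.
Express everything in thirty-second notes: dotted half = 24; quarter = 8; eighth note = 4; dotted quarter = 12; dotted half = 24; eighth note = 4; a full sixteenth-note triplet (3 notes) (three triplet sixteenths span one eighth) = 4; dotted eighth = 6; dotted sixteenth note = 3; dotted half = 24; dotted sixteenth note = 3.
Altogether 24 + 8 + 4 + 12 + 24 + 4 + 4 + 6 + 3 + 24 + 3 = 116.
116 ÷ 16 = 7 complete bars with 4 thirty-second notes remaining.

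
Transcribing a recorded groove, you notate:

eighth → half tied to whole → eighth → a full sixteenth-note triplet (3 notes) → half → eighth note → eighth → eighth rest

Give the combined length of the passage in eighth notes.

22

Each duration in eighth notes: eighth = 1; half tied to whole (half + whole) = 12; eighth = 1; a full sixteenth-note triplet (3 notes) (three triplet sixteenths span one eighth) = 1; half = 4; eighth note = 1; eighth = 1; eighth rest = 1.
Total: 1 + 12 + 1 + 1 + 4 + 1 + 1 + 1 = 22 eighth notes.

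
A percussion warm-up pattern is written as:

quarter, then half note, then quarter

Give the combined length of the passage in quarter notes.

4

Working in quarter notes: quarter = 1; half note = 2; quarter = 1.
Altogether 1 + 2 + 1 = 4 quarter notes.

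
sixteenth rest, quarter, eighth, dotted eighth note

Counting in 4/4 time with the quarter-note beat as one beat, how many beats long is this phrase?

2.5

One quarter-note beat = 4 sixteenth notes.
Each duration in sixteenth notes: sixteenth rest = 1; quarter = 4; eighth = 2; dotted eighth note = 3.
Adding: 1 + 4 + 2 + 3 = 10.
10 ÷ 4 = 2.5 beats.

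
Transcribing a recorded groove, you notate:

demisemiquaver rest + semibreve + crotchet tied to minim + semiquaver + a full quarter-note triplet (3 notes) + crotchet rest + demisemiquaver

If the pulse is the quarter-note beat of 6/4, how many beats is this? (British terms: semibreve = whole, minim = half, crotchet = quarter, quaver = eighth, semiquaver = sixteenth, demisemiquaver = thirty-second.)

10.5

One quarter-note beat = 8 thirty-second notes.
Express everything in thirty-second notes: demisemiquaver rest = 1; semibreve = 32; crotchet tied to minim (crotchet + minim) = 24; semiquaver = 2; a full quarter-note triplet (3 notes) (three triplet quarters span one half) = 16; crotchet rest = 8; demisemiquaver = 1.
Total: 1 + 32 + 24 + 2 + 16 + 8 + 1 = 84.
84 ÷ 8 = 10.5 beats.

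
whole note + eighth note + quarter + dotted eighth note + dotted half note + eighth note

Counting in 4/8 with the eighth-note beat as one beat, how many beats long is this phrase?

19.5

One eighth-note beat = 2 sixteenth notes.
Working in sixteenth notes: whole note = 16; eighth note = 2; quarter = 4; dotted eighth note = 3; dotted half note = 12; eighth note = 2.
Total: 16 + 2 + 4 + 3 + 12 + 2 = 39.
39 ÷ 2 = 19.5 beats.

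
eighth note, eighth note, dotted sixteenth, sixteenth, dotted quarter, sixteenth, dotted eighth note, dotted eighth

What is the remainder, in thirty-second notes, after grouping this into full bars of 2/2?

One bar of 2/2 = 32 thirty-second notes.
In thirty-second notes: eighth note = 4; eighth note = 4; dotted sixteenth = 3; sixteenth = 2; dotted quarter = 12; sixteenth = 2; dotted eighth note = 6; dotted eighth = 6.
Altogether 4 + 4 + 3 + 2 + 12 + 2 + 6 + 6 = 39.
39 ÷ 32 = 1 complete bar with 7 thirty-second notes remaining.

7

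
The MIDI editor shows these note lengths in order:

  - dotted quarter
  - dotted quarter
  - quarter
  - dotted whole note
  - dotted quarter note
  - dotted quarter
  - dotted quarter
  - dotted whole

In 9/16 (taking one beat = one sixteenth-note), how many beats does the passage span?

One sixteenth-note beat = 2 thirty-second notes.
Convert each value to thirty-second notes: dotted quarter = 12; dotted quarter = 12; quarter = 8; dotted whole note = 48; dotted quarter note = 12; dotted quarter = 12; dotted quarter = 12; dotted whole = 48.
Sum: 12 + 12 + 8 + 48 + 12 + 12 + 12 + 48 = 164.
164 ÷ 2 = 82 beats.

82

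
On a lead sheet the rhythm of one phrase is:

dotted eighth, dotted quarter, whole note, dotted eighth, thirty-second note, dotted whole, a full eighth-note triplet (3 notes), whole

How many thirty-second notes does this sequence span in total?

In thirty-second notes: dotted eighth = 6; dotted quarter = 12; whole note = 32; dotted eighth = 6; thirty-second note = 1; dotted whole = 48; a full eighth-note triplet (3 notes) (three triplet eighths span one quarter) = 8; whole = 32.
Total: 6 + 12 + 32 + 6 + 1 + 48 + 8 + 32 = 145 thirty-second notes.

145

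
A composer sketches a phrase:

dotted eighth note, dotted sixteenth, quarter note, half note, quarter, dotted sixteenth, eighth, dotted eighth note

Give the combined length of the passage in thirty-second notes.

Working in thirty-second notes: dotted eighth note = 6; dotted sixteenth = 3; quarter note = 8; half note = 16; quarter = 8; dotted sixteenth = 3; eighth = 4; dotted eighth note = 6.
Total: 6 + 3 + 8 + 16 + 8 + 3 + 4 + 6 = 54 thirty-second notes.

54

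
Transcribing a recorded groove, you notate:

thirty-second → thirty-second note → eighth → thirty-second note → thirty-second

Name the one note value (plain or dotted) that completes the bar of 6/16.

The bar of 6/16 = 12 thirty-second notes.
Working in thirty-second notes: thirty-second = 1; thirty-second note = 1; eighth = 4; thirty-second note = 1; thirty-second = 1.
Total: 1 + 1 + 4 + 1 + 1 = 8.
Remaining: 12 − 8 = 4 thirty-second notes, which is a eighth note.

eighth note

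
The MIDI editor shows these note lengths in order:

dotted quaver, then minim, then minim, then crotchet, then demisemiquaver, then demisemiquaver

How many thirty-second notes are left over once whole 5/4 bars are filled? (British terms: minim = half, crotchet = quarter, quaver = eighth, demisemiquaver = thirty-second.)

One bar of 5/4 = 40 thirty-second notes.
Each duration in thirty-second notes: dotted quaver = 6; minim = 16; minim = 16; crotchet = 8; demisemiquaver = 1; demisemiquaver = 1.
Sum: 6 + 16 + 16 + 8 + 1 + 1 = 48.
48 ÷ 40 = 1 complete bar with 8 thirty-second notes remaining.

8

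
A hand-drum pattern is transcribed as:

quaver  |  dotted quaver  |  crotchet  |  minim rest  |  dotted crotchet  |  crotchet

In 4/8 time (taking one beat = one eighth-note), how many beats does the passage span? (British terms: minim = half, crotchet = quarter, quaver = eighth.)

13.5

One eighth-note beat = 2 sixteenth notes.
Each duration in sixteenth notes: quaver = 2; dotted quaver = 3; crotchet = 4; minim rest = 8; dotted crotchet = 6; crotchet = 4.
Altogether 2 + 3 + 4 + 8 + 6 + 4 = 27.
27 ÷ 2 = 13.5 beats.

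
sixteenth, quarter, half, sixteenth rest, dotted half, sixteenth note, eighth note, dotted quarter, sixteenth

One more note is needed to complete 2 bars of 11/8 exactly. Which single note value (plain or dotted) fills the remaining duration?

half note

2 bars of 11/8 = 44 sixteenth notes.
In sixteenth notes: sixteenth = 1; quarter = 4; half = 8; sixteenth rest = 1; dotted half = 12; sixteenth note = 1; eighth note = 2; dotted quarter = 6; sixteenth = 1.
Altogether 1 + 4 + 8 + 1 + 12 + 1 + 2 + 6 + 1 = 36.
Remaining: 44 − 36 = 8 sixteenth notes, which is a half note.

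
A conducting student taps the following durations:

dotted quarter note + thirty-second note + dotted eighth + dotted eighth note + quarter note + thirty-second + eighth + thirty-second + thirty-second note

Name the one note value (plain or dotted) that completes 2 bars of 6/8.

2 bars of 6/8 = 48 thirty-second notes.
Express everything in thirty-second notes: dotted quarter note = 12; thirty-second note = 1; dotted eighth = 6; dotted eighth note = 6; quarter note = 8; thirty-second = 1; eighth = 4; thirty-second = 1; thirty-second note = 1.
Sum: 12 + 1 + 6 + 6 + 8 + 1 + 4 + 1 + 1 = 40.
Remaining: 48 − 40 = 8 thirty-second notes, which is a quarter note.

quarter note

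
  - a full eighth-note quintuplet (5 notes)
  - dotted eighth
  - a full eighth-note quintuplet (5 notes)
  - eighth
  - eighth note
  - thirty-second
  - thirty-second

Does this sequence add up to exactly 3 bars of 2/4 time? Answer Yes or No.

One bar of 2/4 = 16 thirty-second notes, so 3 bars = 48.
Express everything in thirty-second notes: a full eighth-note quintuplet (5 notes) (five quintuplet eighths span one half) = 16; dotted eighth = 6; a full eighth-note quintuplet (5 notes) (five quintuplet eighths span one half) = 16; eighth = 4; eighth note = 4; thirty-second = 1; thirty-second = 1.
Total: 16 + 6 + 16 + 4 + 4 + 1 + 1 = 48.
48 equals 48, so the answer is Yes.

Yes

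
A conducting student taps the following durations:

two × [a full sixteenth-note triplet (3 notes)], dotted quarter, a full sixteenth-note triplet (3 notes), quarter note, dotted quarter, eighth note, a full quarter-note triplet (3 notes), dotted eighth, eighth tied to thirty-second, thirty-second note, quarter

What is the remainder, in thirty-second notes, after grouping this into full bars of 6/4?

36

One bar of 6/4 = 48 thirty-second notes.
Working in thirty-second notes: a full sixteenth-note triplet (3 notes) (three triplet sixteenths span one eighth) = 4; a full sixteenth-note triplet (3 notes) (three triplet sixteenths span one eighth) = 4; dotted quarter = 12; a full sixteenth-note triplet (3 notes) (three triplet sixteenths span one eighth) = 4; quarter note = 8; dotted quarter = 12; eighth note = 4; a full quarter-note triplet (3 notes) (three triplet quarters span one half) = 16; dotted eighth = 6; eighth tied to thirty-second (eighth + thirty-second) = 5; thirty-second note = 1; quarter = 8.
Sum: 4 + 4 + 12 + 4 + 8 + 12 + 4 + 16 + 6 + 5 + 1 + 8 = 84.
84 ÷ 48 = 1 complete bar with 36 thirty-second notes remaining.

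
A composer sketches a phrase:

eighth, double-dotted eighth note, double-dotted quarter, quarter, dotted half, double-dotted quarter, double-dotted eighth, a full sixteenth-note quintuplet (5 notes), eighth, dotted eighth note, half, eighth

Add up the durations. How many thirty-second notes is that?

116

Working in thirty-second notes: eighth = 4; double-dotted eighth note = 7; double-dotted quarter = 14; quarter = 8; dotted half = 24; double-dotted quarter = 14; double-dotted eighth = 7; a full sixteenth-note quintuplet (5 notes) (five quintuplet sixteenths span one quarter) = 8; eighth = 4; dotted eighth note = 6; half = 16; eighth = 4.
Sum: 4 + 7 + 14 + 8 + 24 + 14 + 7 + 8 + 4 + 6 + 16 + 4 = 116 thirty-second notes.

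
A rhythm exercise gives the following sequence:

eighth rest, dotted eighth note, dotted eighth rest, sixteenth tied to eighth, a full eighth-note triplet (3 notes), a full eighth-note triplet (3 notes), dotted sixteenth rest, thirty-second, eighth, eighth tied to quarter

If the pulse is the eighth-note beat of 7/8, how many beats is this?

One eighth-note beat = 4 thirty-second notes.
Working in thirty-second notes: eighth rest = 4; dotted eighth note = 6; dotted eighth rest = 6; sixteenth tied to eighth (sixteenth + eighth) = 6; a full eighth-note triplet (3 notes) (three triplet eighths span one quarter) = 8; a full eighth-note triplet (3 notes) (three triplet eighths span one quarter) = 8; dotted sixteenth rest = 3; thirty-second = 1; eighth = 4; eighth tied to quarter (eighth + quarter) = 12.
Sum: 4 + 6 + 6 + 6 + 8 + 8 + 3 + 1 + 4 + 12 = 58.
58 ÷ 4 = 14.5 beats.

14.5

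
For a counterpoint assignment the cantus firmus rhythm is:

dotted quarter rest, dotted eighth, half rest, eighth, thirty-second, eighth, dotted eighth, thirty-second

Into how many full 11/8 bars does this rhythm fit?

One bar of 11/8 = 44 thirty-second notes.
In thirty-second notes: dotted quarter rest = 12; dotted eighth = 6; half rest = 16; eighth = 4; thirty-second = 1; eighth = 4; dotted eighth = 6; thirty-second = 1.
Altogether 12 + 6 + 16 + 4 + 1 + 4 + 6 + 1 = 50.
50 ÷ 44 = 1 complete bar with 6 left over.

1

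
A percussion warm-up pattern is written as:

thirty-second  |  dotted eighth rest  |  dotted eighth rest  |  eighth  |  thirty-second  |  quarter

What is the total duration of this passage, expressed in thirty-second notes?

26

Express everything in thirty-second notes: thirty-second = 1; dotted eighth rest = 6; dotted eighth rest = 6; eighth = 4; thirty-second = 1; quarter = 8.
Altogether 1 + 6 + 6 + 4 + 1 + 8 = 26 thirty-second notes.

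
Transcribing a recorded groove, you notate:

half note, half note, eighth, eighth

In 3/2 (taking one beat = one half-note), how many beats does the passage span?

One half-note beat = 4 eighth notes.
Express everything in eighth notes: half note = 4; half note = 4; eighth = 1; eighth = 1.
Sum: 4 + 4 + 1 + 1 = 10.
10 ÷ 4 = 2.5 beats.

2.5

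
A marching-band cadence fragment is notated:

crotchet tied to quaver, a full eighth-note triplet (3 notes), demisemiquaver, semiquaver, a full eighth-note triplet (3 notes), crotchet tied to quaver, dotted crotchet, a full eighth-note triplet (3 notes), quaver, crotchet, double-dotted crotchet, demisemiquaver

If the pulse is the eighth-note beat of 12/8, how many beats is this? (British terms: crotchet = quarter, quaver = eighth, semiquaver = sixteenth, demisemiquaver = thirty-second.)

22.5

One eighth-note beat = 4 thirty-second notes.
Working in thirty-second notes: crotchet tied to quaver (crotchet + quaver) = 12; a full eighth-note triplet (3 notes) (three triplet eighths span one quarter) = 8; demisemiquaver = 1; semiquaver = 2; a full eighth-note triplet (3 notes) (three triplet eighths span one quarter) = 8; crotchet tied to quaver (crotchet + quaver) = 12; dotted crotchet = 12; a full eighth-note triplet (3 notes) (three triplet eighths span one quarter) = 8; quaver = 4; crotchet = 8; double-dotted crotchet = 14; demisemiquaver = 1.
Total: 12 + 8 + 1 + 2 + 8 + 12 + 12 + 8 + 4 + 8 + 14 + 1 = 90.
90 ÷ 4 = 22.5 beats.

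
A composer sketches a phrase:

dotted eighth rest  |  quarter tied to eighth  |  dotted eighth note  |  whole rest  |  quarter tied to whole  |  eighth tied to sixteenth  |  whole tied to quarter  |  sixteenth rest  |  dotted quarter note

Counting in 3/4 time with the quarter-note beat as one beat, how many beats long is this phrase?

One quarter-note beat = 4 sixteenth notes.
Working in sixteenth notes: dotted eighth rest = 3; quarter tied to eighth (quarter + eighth) = 6; dotted eighth note = 3; whole rest = 16; quarter tied to whole (quarter + whole) = 20; eighth tied to sixteenth (eighth + sixteenth) = 3; whole tied to quarter (whole + quarter) = 20; sixteenth rest = 1; dotted quarter note = 6.
Altogether 3 + 6 + 3 + 16 + 20 + 3 + 20 + 1 + 6 = 78.
78 ÷ 4 = 19.5 beats.

19.5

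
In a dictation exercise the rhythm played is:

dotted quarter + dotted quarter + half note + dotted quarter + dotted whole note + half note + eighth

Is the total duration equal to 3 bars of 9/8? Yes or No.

No

One bar of 9/8 = 9 eighth notes, so 3 bars = 27.
Convert each value to eighth notes: dotted quarter = 3; dotted quarter = 3; half note = 4; dotted quarter = 3; dotted whole note = 12; half note = 4; eighth = 1.
Total: 3 + 3 + 4 + 3 + 12 + 4 + 1 = 30.
30 exceeds 27, so the answer is No.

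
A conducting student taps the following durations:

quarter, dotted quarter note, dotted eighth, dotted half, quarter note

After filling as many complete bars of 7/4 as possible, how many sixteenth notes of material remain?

1

One bar of 7/4 = 28 sixteenth notes.
Each duration in sixteenth notes: quarter = 4; dotted quarter note = 6; dotted eighth = 3; dotted half = 12; quarter note = 4.
Adding: 4 + 6 + 3 + 12 + 4 = 29.
29 ÷ 28 = 1 complete bar with 1 sixteenth note remaining.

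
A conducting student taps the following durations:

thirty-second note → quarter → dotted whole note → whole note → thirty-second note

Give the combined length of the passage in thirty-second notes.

Each duration in thirty-second notes: thirty-second note = 1; quarter = 8; dotted whole note = 48; whole note = 32; thirty-second note = 1.
Altogether 1 + 8 + 48 + 32 + 1 = 90 thirty-second notes.

90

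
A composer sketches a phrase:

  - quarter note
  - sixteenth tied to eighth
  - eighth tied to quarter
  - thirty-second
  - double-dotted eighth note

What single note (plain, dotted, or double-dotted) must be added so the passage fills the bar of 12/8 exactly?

The bar of 12/8 = 48 thirty-second notes.
Express everything in thirty-second notes: quarter note = 8; sixteenth tied to eighth (sixteenth + eighth) = 6; eighth tied to quarter (eighth + quarter) = 12; thirty-second = 1; double-dotted eighth note = 7.
Adding: 8 + 6 + 12 + 1 + 7 = 34.
Remaining: 48 − 34 = 14 thirty-second notes, which is a double-dotted quarter note.

double-dotted quarter note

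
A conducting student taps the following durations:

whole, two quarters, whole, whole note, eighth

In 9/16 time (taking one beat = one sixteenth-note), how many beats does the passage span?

One sixteenth-note beat = 2 thirty-second notes.
Convert each value to thirty-second notes: whole = 32; quarter = 8; quarter = 8; whole = 32; whole note = 32; eighth = 4.
Adding: 32 + 8 + 8 + 32 + 32 + 4 = 116.
116 ÷ 2 = 58 beats.

58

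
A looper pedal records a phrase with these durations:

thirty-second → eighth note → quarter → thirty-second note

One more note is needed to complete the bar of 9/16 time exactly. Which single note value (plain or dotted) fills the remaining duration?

eighth note

The bar of 9/16 = 18 thirty-second notes.
Express everything in thirty-second notes: thirty-second = 1; eighth note = 4; quarter = 8; thirty-second note = 1.
Sum: 1 + 4 + 8 + 1 = 14.
Remaining: 18 − 14 = 4 thirty-second notes, which is a eighth note.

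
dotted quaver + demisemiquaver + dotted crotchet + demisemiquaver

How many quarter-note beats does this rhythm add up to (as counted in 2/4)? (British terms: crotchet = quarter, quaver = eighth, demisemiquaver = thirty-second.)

One quarter-note beat = 8 thirty-second notes.
Each duration in thirty-second notes: dotted quaver = 6; demisemiquaver = 1; dotted crotchet = 12; demisemiquaver = 1.
Total: 6 + 1 + 12 + 1 = 20.
20 ÷ 8 = 2.5 beats.

2.5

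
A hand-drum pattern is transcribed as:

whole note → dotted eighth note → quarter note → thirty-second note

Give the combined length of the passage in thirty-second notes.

47

Convert each value to thirty-second notes: whole note = 32; dotted eighth note = 6; quarter note = 8; thirty-second note = 1.
Adding: 32 + 6 + 8 + 1 = 47 thirty-second notes.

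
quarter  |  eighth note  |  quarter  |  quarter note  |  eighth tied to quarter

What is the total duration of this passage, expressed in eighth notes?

In eighth notes: quarter = 2; eighth note = 1; quarter = 2; quarter note = 2; eighth tied to quarter (eighth + quarter) = 3.
Adding: 2 + 1 + 2 + 2 + 3 = 10 eighth notes.

10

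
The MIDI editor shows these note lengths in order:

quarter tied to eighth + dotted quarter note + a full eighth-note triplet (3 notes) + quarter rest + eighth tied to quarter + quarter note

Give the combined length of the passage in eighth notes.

15

Working in eighth notes: quarter tied to eighth (quarter + eighth) = 3; dotted quarter note = 3; a full eighth-note triplet (3 notes) (three triplet eighths span one quarter) = 2; quarter rest = 2; eighth tied to quarter (eighth + quarter) = 3; quarter note = 2.
Adding: 3 + 3 + 2 + 2 + 3 + 2 = 15 eighth notes.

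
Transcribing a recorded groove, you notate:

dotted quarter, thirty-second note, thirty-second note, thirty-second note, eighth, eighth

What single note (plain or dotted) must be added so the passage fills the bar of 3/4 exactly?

thirty-second note

The bar of 3/4 = 24 thirty-second notes.
Each duration in thirty-second notes: dotted quarter = 12; thirty-second note = 1; thirty-second note = 1; thirty-second note = 1; eighth = 4; eighth = 4.
Total: 12 + 1 + 1 + 1 + 4 + 4 = 23.
Remaining: 24 − 23 = 1 thirty-second note, which is a thirty-second note.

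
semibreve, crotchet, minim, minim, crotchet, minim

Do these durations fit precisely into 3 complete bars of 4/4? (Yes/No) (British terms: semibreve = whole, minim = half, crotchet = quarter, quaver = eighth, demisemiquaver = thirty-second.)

One bar of 4/4 = 4 quarter notes, so 3 bars = 12.
Express everything in quarter notes: semibreve = 4; crotchet = 1; minim = 2; minim = 2; crotchet = 1; minim = 2.
Sum: 4 + 1 + 2 + 2 + 1 + 2 = 12.
12 equals 12, so the answer is Yes.

Yes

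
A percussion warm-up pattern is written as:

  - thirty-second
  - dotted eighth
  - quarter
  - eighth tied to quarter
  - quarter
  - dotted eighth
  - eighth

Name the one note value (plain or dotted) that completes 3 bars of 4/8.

3 bars of 4/8 = 48 thirty-second notes.
Express everything in thirty-second notes: thirty-second = 1; dotted eighth = 6; quarter = 8; eighth tied to quarter (eighth + quarter) = 12; quarter = 8; dotted eighth = 6; eighth = 4.
Adding: 1 + 6 + 8 + 12 + 8 + 6 + 4 = 45.
Remaining: 48 − 45 = 3 thirty-second notes, which is a dotted sixteenth note.

dotted sixteenth note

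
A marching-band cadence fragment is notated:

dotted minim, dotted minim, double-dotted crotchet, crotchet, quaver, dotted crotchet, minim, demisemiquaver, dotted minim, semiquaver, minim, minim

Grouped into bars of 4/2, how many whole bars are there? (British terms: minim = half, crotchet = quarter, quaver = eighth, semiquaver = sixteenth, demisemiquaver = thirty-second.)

2

One bar of 4/2 = 64 thirty-second notes.
Each duration in thirty-second notes: dotted minim = 24; dotted minim = 24; double-dotted crotchet = 14; crotchet = 8; quaver = 4; dotted crotchet = 12; minim = 16; demisemiquaver = 1; dotted minim = 24; semiquaver = 2; minim = 16; minim = 16.
Altogether 24 + 24 + 14 + 8 + 4 + 12 + 16 + 1 + 24 + 2 + 16 + 16 = 161.
161 ÷ 64 = 2 complete bars with 33 left over.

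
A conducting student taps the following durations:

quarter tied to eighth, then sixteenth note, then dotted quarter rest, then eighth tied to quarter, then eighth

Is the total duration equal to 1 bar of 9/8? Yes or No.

One bar of 9/8 = 18 sixteenth notes.
Convert each value to sixteenth notes: quarter tied to eighth (quarter + eighth) = 6; sixteenth note = 1; dotted quarter rest = 6; eighth tied to quarter (eighth + quarter) = 6; eighth = 2.
Sum: 6 + 1 + 6 + 6 + 2 = 21.
21 exceeds 18, so the answer is No.

No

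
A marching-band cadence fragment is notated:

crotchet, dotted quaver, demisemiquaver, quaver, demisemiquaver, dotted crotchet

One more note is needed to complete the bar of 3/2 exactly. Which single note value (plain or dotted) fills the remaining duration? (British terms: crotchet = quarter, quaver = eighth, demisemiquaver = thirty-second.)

half note

The bar of 3/2 = 48 thirty-second notes.
Express everything in thirty-second notes: crotchet = 8; dotted quaver = 6; demisemiquaver = 1; quaver = 4; demisemiquaver = 1; dotted crotchet = 12.
Total: 8 + 6 + 1 + 4 + 1 + 12 = 32.
Remaining: 48 − 32 = 16 thirty-second notes, which is a half note.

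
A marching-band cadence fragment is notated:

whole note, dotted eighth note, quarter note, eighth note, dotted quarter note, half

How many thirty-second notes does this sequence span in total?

Express everything in thirty-second notes: whole note = 32; dotted eighth note = 6; quarter note = 8; eighth note = 4; dotted quarter note = 12; half = 16.
Adding: 32 + 6 + 8 + 4 + 12 + 16 = 78 thirty-second notes.

78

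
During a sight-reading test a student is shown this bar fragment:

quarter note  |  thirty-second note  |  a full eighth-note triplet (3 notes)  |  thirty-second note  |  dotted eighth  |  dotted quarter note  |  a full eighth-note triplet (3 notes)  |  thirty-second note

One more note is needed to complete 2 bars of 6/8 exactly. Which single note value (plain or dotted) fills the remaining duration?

2 bars of 6/8 = 48 thirty-second notes.
Express everything in thirty-second notes: quarter note = 8; thirty-second note = 1; a full eighth-note triplet (3 notes) (three triplet eighths span one quarter) = 8; thirty-second note = 1; dotted eighth = 6; dotted quarter note = 12; a full eighth-note triplet (3 notes) (three triplet eighths span one quarter) = 8; thirty-second note = 1.
Altogether 8 + 1 + 8 + 1 + 6 + 12 + 8 + 1 = 45.
Remaining: 48 − 45 = 3 thirty-second notes, which is a dotted sixteenth note.

dotted sixteenth note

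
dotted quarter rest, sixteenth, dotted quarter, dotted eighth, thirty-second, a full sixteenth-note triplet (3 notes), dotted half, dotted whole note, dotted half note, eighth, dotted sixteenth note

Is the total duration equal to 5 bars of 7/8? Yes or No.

Yes

One bar of 7/8 = 28 thirty-second notes, so 5 bars = 140.
In thirty-second notes: dotted quarter rest = 12; sixteenth = 2; dotted quarter = 12; dotted eighth = 6; thirty-second = 1; a full sixteenth-note triplet (3 notes) (three triplet sixteenths span one eighth) = 4; dotted half = 24; dotted whole note = 48; dotted half note = 24; eighth = 4; dotted sixteenth note = 3.
Total: 12 + 2 + 12 + 6 + 1 + 4 + 24 + 48 + 24 + 4 + 3 = 140.
140 equals 140, so the answer is Yes.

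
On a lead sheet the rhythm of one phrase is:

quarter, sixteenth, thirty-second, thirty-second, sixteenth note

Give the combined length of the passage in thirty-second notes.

14

Convert each value to thirty-second notes: quarter = 8; sixteenth = 2; thirty-second = 1; thirty-second = 1; sixteenth note = 2.
Sum: 8 + 2 + 1 + 1 + 2 = 14 thirty-second notes.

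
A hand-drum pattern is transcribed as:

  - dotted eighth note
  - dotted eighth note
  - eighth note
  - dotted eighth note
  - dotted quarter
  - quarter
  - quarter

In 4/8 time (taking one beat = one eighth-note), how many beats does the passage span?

One eighth-note beat = 2 sixteenth notes.
Express everything in sixteenth notes: dotted eighth note = 3; dotted eighth note = 3; eighth note = 2; dotted eighth note = 3; dotted quarter = 6; quarter = 4; quarter = 4.
Altogether 3 + 3 + 2 + 3 + 6 + 4 + 4 = 25.
25 ÷ 2 = 12.5 beats.

12.5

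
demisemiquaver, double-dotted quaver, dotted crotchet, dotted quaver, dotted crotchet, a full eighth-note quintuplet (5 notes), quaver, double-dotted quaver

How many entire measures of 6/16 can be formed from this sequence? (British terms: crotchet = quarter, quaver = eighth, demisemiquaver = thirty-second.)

One bar of 6/16 = 12 thirty-second notes.
In thirty-second notes: demisemiquaver = 1; double-dotted quaver = 7; dotted crotchet = 12; dotted quaver = 6; dotted crotchet = 12; a full eighth-note quintuplet (5 notes) (five quintuplet eighths span one half) = 16; quaver = 4; double-dotted quaver = 7.
Adding: 1 + 7 + 12 + 6 + 12 + 16 + 4 + 7 = 65.
65 ÷ 12 = 5 complete bars with 5 left over.

5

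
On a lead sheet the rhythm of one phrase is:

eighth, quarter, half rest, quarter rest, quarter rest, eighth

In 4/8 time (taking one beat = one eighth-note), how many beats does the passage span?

12

One eighth-note beat = 2 sixteenth notes.
Each duration in sixteenth notes: eighth = 2; quarter = 4; half rest = 8; quarter rest = 4; quarter rest = 4; eighth = 2.
Total: 2 + 4 + 8 + 4 + 4 + 2 = 24.
24 ÷ 2 = 12 beats.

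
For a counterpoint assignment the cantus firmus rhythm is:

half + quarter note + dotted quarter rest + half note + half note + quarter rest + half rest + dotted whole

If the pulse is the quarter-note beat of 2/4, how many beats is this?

One quarter-note beat = 2 eighth notes.
Working in eighth notes: half = 4; quarter note = 2; dotted quarter rest = 3; half note = 4; half note = 4; quarter rest = 2; half rest = 4; dotted whole = 12.
Sum: 4 + 2 + 3 + 4 + 4 + 2 + 4 + 12 = 35.
35 ÷ 2 = 17.5 beats.

17.5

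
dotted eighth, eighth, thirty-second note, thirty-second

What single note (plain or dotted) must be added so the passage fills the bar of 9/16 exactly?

The bar of 9/16 = 18 thirty-second notes.
Convert each value to thirty-second notes: dotted eighth = 6; eighth = 4; thirty-second note = 1; thirty-second = 1.
Adding: 6 + 4 + 1 + 1 = 12.
Remaining: 18 − 12 = 6 thirty-second notes, which is a dotted eighth note.

dotted eighth note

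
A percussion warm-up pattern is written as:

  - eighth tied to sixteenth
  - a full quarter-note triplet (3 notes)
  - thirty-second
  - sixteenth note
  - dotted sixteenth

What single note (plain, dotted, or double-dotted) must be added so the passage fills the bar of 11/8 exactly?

half note

The bar of 11/8 = 44 thirty-second notes.
Convert each value to thirty-second notes: eighth tied to sixteenth (eighth + sixteenth) = 6; a full quarter-note triplet (3 notes) (three triplet quarters span one half) = 16; thirty-second = 1; sixteenth note = 2; dotted sixteenth = 3.
Adding: 6 + 16 + 1 + 2 + 3 = 28.
Remaining: 44 − 28 = 16 thirty-second notes, which is a half note.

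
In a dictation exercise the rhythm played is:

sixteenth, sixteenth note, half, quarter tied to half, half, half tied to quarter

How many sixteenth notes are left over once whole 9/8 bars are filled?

6

One bar of 9/8 = 18 sixteenth notes.
Express everything in sixteenth notes: sixteenth = 1; sixteenth note = 1; half = 8; quarter tied to half (quarter + half) = 12; half = 8; half tied to quarter (half + quarter) = 12.
Sum: 1 + 1 + 8 + 12 + 8 + 12 = 42.
42 ÷ 18 = 2 complete bars with 6 sixteenth notes remaining.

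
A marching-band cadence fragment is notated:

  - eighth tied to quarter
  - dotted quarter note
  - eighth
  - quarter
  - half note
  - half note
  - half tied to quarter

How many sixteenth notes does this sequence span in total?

Working in sixteenth notes: eighth tied to quarter (eighth + quarter) = 6; dotted quarter note = 6; eighth = 2; quarter = 4; half note = 8; half note = 8; half tied to quarter (half + quarter) = 12.
Sum: 6 + 6 + 2 + 4 + 8 + 8 + 12 = 46 sixteenth notes.

46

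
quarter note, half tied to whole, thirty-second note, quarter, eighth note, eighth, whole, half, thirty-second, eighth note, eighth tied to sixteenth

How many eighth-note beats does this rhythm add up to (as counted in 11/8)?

One eighth-note beat = 4 thirty-second notes.
Working in thirty-second notes: quarter note = 8; half tied to whole (half + whole) = 48; thirty-second note = 1; quarter = 8; eighth note = 4; eighth = 4; whole = 32; half = 16; thirty-second = 1; eighth note = 4; eighth tied to sixteenth (eighth + sixteenth) = 6.
Adding: 8 + 48 + 1 + 8 + 4 + 4 + 32 + 16 + 1 + 4 + 6 = 132.
132 ÷ 4 = 33 beats.

33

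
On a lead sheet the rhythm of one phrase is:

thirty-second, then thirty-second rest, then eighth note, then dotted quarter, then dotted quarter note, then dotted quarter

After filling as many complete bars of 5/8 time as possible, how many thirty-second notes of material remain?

One bar of 5/8 = 20 thirty-second notes.
Working in thirty-second notes: thirty-second = 1; thirty-second rest = 1; eighth note = 4; dotted quarter = 12; dotted quarter note = 12; dotted quarter = 12.
Altogether 1 + 1 + 4 + 12 + 12 + 12 = 42.
42 ÷ 20 = 2 complete bars with 2 thirty-second notes remaining.

2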